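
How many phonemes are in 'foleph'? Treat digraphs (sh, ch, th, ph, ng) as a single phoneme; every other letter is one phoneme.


Parsing 'foleph' greedily, digraphs first:
  'f' -> consonant phoneme (phonemes so far: 1)
  'o' -> vowel phoneme (phonemes so far: 2)
  'l' -> consonant phoneme (phonemes so far: 3)
  'e' -> vowel phoneme (phonemes so far: 4)
  'ph' -> digraph (1 consonant phoneme) (phonemes so far: 5)
Total phonemes: 5

5


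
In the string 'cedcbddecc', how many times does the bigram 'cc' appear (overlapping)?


Scanning 'cedcbddecc' for bigram 'cc':
  Position 0: 'ce' -> no
  Position 1: 'ed' -> no
  Position 2: 'dc' -> no
  Position 3: 'cb' -> no
  Position 4: 'bd' -> no
  Position 5: 'dd' -> no
  Position 6: 'de' -> no
  Position 7: 'ec' -> no
  Position 8: 'cc' -> MATCH
Total matches: 1

1


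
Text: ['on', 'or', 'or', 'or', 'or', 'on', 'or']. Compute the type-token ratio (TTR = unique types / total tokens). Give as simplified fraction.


Tokens: 7
Unique types: ('on', 'or') = 2
TTR = 2/7
Already in lowest terms.

2/7


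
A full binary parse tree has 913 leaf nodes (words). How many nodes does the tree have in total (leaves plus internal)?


Leaf nodes (terminals): 913
Internal nodes = n - 1 = 913 - 1 = 912
Total = leaves + internal = 913 + 912 = 1825

1825


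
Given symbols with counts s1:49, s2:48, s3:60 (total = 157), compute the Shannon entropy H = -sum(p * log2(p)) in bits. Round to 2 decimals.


Computing entropy H = -sum(p_i * log2(p_i)):
  s1: p = 49/157 = 0.3121, -p*log2(p) = 0.5243
  s2: p = 48/157 = 0.3057, -p*log2(p) = 0.5227
  s3: p = 60/157 = 0.3822, -p*log2(p) = 0.5303
H = sum of terms = 1.5773
Rounded to 2 decimals: 1.58

1.58


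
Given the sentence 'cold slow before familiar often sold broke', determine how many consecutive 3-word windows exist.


Word trigrams from [7] words:
  Trigram 1: (cold slow before)
  Trigram 2: (slow before familiar)
  Trigram 3: (before familiar often)
  Trigram 4: (familiar often sold)
  Trigram 5: (often sold broke)
Total word trigrams: 7 - 2 = 5

5


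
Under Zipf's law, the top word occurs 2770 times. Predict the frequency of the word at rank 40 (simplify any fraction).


Zipf's law: freq(rank) = f1 / rank
f1 = 2770, rank = 40
freq = 2770 / 40
GCD(2770, 40) = 10
Simplified: 277/4

277/4


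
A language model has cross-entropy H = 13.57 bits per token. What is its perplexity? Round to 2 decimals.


Perplexity formula: PP = 2^H
H = 13.57
PP = 2^13.57
Decompose: 2^13.57 = 2^13 * 2^0.57
2^13 = 8192, 2^0.57 ~ 1.4845236
PP ~ 8192 * 1.4845236 = 12161.2173312
Rounded to 2 decimals: 12161.22

12161.22


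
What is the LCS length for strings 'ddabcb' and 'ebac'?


DP table for LCS of 'ddabcb' and 'ebac':
       e  b  a  c
    0  0  0  0  0
  d 0  0  0  0  0
  d 0  0  0  0  0
  a 0  0  0  1  1
  b 0  0  1  1  1
  c 0  0  1  1  2
  b 0  0  1  1  2
LCS: 'ac'
LCS length = 2

2


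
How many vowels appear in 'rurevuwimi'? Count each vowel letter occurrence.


Scanning each character of 'rurevuwimi':
  Position 1: 'r' -> consonant (running count: 0)
  Position 2: 'u' -> vowel (running count: 1)
  Position 3: 'r' -> consonant (running count: 1)
  Position 4: 'e' -> vowel (running count: 2)
  Position 5: 'v' -> consonant (running count: 2)
  Position 6: 'u' -> vowel (running count: 3)
  Position 7: 'w' -> consonant (running count: 3)
  Position 8: 'i' -> vowel (running count: 4)
  Position 9: 'm' -> consonant (running count: 4)
  Position 10: 'i' -> vowel (running count: 5)
Total vowels: 5

5


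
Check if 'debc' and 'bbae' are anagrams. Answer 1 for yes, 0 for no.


Sort characters of 'debc': 'bcde'
Sort characters of 'bbae': 'abbe'
Sorted forms differ -> they are NOT anagrams
Result: 0

0


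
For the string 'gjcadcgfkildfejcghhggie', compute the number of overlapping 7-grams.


String 'gjcadcgfkildfejcghhggie' has length L = 23.
Number of overlapping n-grams = L - n + 1
Substituting: 23 - 7 + 1 = 17

17


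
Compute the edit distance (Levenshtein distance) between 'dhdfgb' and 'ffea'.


Building DP table for s1='dhdfgb' (len 6) and s2='ffea' (len 4):
       f  f  e  a
    0  1  2  3  4
  d 1  1  2  3  4
  h 2  2  2  3  4
  d 3  3  3  3  4
  f 4  3  3  4  4
  g 5  4  4  4  5
  b 6  5  5  5  5
Edit distance = dp[6][4] = 5

5


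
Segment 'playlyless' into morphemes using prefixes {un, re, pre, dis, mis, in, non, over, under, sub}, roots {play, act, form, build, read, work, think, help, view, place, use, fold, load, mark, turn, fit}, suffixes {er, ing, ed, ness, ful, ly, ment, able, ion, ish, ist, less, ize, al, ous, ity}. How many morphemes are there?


Segmenting 'playlyless' against the inventory:
  'play' -> root (morpheme 1)
  'ly' -> suffix (morpheme 2)
  'less' -> suffix (morpheme 3)
Total morphemes: 3

3


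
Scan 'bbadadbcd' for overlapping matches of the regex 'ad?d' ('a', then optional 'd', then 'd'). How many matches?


Pattern: ad?d means 'a', then optional 'd', then 'd'.
Scanning 'bbadadbcd' position-by-position:
  Pos 0: window 'bba' -> no
  Pos 1: window 'bad' -> no
  Pos 2: window 'ada' -> MATCH
  Pos 3: window 'dad' -> no
  Pos 4: window 'adb' -> MATCH
  Pos 5: window 'dbc' -> no
  Pos 6: window 'bcd' -> no
  Pos 7: window 'cd' -> no
  Pos 8: window 'd' -> no
Total matches: 2

2


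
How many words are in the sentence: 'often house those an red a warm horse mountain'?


Counting words by splitting on spaces:
  Word 1: 'often'
  Word 2: 'house'
  Word 3: 'those'
  Word 4: 'an'
  Word 5: 'red'
  Word 6: 'a'
  Word 7: 'warm'
  Word 8: 'horse'
  Word 9: 'mountain'
Total words: 9

9


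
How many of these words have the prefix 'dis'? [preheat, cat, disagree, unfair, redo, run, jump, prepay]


Checking each word for prefix 'dis':
  'preheat' -> no (count: 0)
  'cat' -> no (count: 0)
  'disagree' -> YES, starts with 'dis' (count: 1)
  'unfair' -> no (count: 1)
  'redo' -> no (count: 1)
  'run' -> no (count: 1)
  'jump' -> no (count: 1)
  'prepay' -> no (count: 1)
Total with prefix 'dis': 1

1


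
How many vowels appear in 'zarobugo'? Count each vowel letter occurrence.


Scanning each character of 'zarobugo':
  Position 1: 'z' -> consonant (running count: 0)
  Position 2: 'a' -> vowel (running count: 1)
  Position 3: 'r' -> consonant (running count: 1)
  Position 4: 'o' -> vowel (running count: 2)
  Position 5: 'b' -> consonant (running count: 2)
  Position 6: 'u' -> vowel (running count: 3)
  Position 7: 'g' -> consonant (running count: 3)
  Position 8: 'o' -> vowel (running count: 4)
Total vowels: 4

4


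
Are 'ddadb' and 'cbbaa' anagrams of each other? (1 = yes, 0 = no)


Sort characters of 'ddadb': 'abddd'
Sort characters of 'cbbaa': 'aabbc'
Sorted forms differ -> they are NOT anagrams
Result: 0

0


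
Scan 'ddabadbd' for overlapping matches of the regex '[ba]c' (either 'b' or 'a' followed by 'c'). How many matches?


Pattern: [ba]c means either 'b' or 'a' followed by 'c'.
Scanning 'ddabadbd' position-by-position:
  Pos 0: window 'dd' -> no
  Pos 1: window 'da' -> no
  Pos 2: window 'ab' -> no
  Pos 3: window 'ba' -> no
  Pos 4: window 'ad' -> no
  Pos 5: window 'db' -> no
  Pos 6: window 'bd' -> no
  Pos 7: window 'd' -> no
Total matches: 0

0


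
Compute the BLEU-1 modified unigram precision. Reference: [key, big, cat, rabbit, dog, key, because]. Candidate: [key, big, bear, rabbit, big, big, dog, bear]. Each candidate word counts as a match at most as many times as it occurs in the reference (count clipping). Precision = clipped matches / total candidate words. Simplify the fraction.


Reference word counts: {'because': 1, 'big': 1, 'cat': 1, 'dog': 1, 'key': 2, 'rabbit': 1}
Checking each candidate word (with clipping):
  'key' -> in reference (ref count 2, used 1/2) -> match (matches: 1)
  'big' -> in reference (ref count 1, used 1/1) -> match (matches: 2)
  'bear' -> not in reference -> no match (matches: 2)
  'rabbit' -> in reference (ref count 1, used 1/1) -> match (matches: 3)
  'big' -> ref count 1 already used up (1/1) -> clipped, no match (matches: 3)
  'big' -> ref count 1 already used up (1/1) -> clipped, no match (matches: 3)
  'dog' -> in reference (ref count 1, used 1/1) -> match (matches: 4)
  'bear' -> not in reference -> no match (matches: 4)
Clipped matches: 4, Candidate length: 8
Precision = 4/8 = 1/2

1/2


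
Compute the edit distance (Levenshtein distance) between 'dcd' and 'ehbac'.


Building DP table for s1='dcd' (len 3) and s2='ehbac' (len 5):
       e  h  b  a  c
    0  1  2  3  4  5
  d 1  1  2  3  4  5
  c 2  2  2  3  4  4
  d 3  3  3  3  4  5
Edit distance = dp[3][5] = 5

5


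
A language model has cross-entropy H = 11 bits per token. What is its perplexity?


Perplexity formula: PP = 2^H
H = 11
PP = 2^11
PP = 2^11 = 2048

2048


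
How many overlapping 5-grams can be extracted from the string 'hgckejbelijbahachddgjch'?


String 'hgckejbelijbahachddgjch' has length L = 23.
Number of overlapping n-grams = L - n + 1
Substituting: 23 - 5 + 1 = 19

19


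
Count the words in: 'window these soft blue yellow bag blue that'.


Counting words by splitting on spaces:
  Word 1: 'window'
  Word 2: 'these'
  Word 3: 'soft'
  Word 4: 'blue'
  Word 5: 'yellow'
  Word 6: 'bag'
  Word 7: 'blue'
  Word 8: 'that'
Total words: 8

8


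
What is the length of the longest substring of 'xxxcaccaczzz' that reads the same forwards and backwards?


Scanning 'xxxcaccaczzz' for palindromic substrings.
Substring at positions 3-8: 'caccac'.
Check: reverse('caccac') = 'caccac' -> palindrome confirmed.
Neighbouring characters ('x' / 'z') break symmetry, so it cannot extend further.
No longer palindromic substring exists; longest length = 6

6


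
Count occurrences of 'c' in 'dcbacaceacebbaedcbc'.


Scanning 'dcbacaceacebbaedcbc' for 'c':
  Position 1: 'c' -> MATCH (count: 1)
  Position 4: 'c' -> MATCH (count: 2)
  Position 6: 'c' -> MATCH (count: 3)
  Position 9: 'c' -> MATCH (count: 4)
  Position 16: 'c' -> MATCH (count: 5)
  Position 18: 'c' -> MATCH (count: 6)
Total occurrences of 'c': 6

6


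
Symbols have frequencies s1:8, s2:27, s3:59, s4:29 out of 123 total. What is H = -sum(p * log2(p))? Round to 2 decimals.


Computing entropy H = -sum(p_i * log2(p_i)):
  s1: p = 8/123 = 0.0650, -p*log2(p) = 0.2564
  s2: p = 27/123 = 0.2195, -p*log2(p) = 0.4802
  s3: p = 59/123 = 0.4797, -p*log2(p) = 0.5084
  s4: p = 29/123 = 0.2358, -p*log2(p) = 0.4915
H = sum of terms = 1.7365
Rounded to 2 decimals: 1.74

1.74


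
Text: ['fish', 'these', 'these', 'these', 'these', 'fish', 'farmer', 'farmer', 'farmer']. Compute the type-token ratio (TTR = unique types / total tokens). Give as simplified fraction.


Tokens: 9
Unique types: ('farmer', 'fish', 'these') = 3
TTR = 3/9
Simplify: divide both by 3 -> 1/3
TTR = 1/3

1/3


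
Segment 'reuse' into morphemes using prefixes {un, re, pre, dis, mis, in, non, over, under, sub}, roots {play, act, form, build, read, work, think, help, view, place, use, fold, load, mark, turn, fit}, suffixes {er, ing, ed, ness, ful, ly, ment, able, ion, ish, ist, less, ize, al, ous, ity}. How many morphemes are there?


Segmenting 'reuse' against the inventory:
  're' -> prefix (morpheme 1)
  'use' -> root (morpheme 2)
Total morphemes: 2

2


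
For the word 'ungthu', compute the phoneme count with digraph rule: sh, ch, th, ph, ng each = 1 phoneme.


Parsing 'ungthu' greedily, digraphs first:
  'u' -> vowel phoneme (phonemes so far: 1)
  'ng' -> digraph (1 consonant phoneme) (phonemes so far: 2)
  'th' -> digraph (1 consonant phoneme) (phonemes so far: 3)
  'u' -> vowel phoneme (phonemes so far: 4)
Total phonemes: 4

4


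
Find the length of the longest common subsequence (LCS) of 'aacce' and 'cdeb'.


DP table for LCS of 'aacce' and 'cdeb':
       c  d  e  b
    0  0  0  0  0
  a 0  0  0  0  0
  a 0  0  0  0  0
  c 0  1  1  1  1
  c 0  1  1  1  1
  e 0  1  1  2  2
LCS: 'ce'
LCS length = 2

2


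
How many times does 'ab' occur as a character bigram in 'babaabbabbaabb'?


Scanning 'babaabbabbaabb' for bigram 'ab':
  Position 0: 'ba' -> no
  Position 1: 'ab' -> MATCH
  Position 2: 'ba' -> no
  Position 3: 'aa' -> no
  Position 4: 'ab' -> MATCH
  Position 5: 'bb' -> no
  Position 6: 'ba' -> no
  Position 7: 'ab' -> MATCH
  Position 8: 'bb' -> no
  Position 9: 'ba' -> no
  Position 10: 'aa' -> no
  Position 11: 'ab' -> MATCH
  Position 12: 'bb' -> no
Total matches: 4

4


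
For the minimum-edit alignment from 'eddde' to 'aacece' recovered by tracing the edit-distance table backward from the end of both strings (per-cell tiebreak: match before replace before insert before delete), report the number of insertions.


Edit distance = 5. Backtracking from cell (5, 6) with preference match > replace > insert > delete,
then listing the resulting alignment 'eddde' -> 'aacece' left to right:
  Step 1: insert 'a' [insertion #1]
  Step 2: replace e->a
  Step 3: replace d->c
  Step 4: replace d->e
  Step 5: replace d->c
  Step 6: keep 'e'
Total insertions: 1

1


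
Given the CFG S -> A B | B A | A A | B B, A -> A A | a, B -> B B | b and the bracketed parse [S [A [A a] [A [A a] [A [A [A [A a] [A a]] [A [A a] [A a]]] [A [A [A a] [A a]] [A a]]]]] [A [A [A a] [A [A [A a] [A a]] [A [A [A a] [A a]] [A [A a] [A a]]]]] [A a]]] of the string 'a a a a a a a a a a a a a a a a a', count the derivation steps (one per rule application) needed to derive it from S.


Every bracketed nonterminal node [X ...] in the tree is produced by exactly one rule application.
Reading the tree off as a leftmost derivation:
  Step 1: S  =>  A A   (applied S -> A A)
  Step 2: A A  =>  A A A   (applied A -> A A)
  Step 3: A A A  =>  a A A   (applied A -> a)
  Step 4: a A A  =>  a A A A   (applied A -> A A)
  Step 5: a A A A  =>  a a A A   (applied A -> a)
  Step 6: a a A A  =>  a a A A A   (applied A -> A A)
  Step 7: a a A A A  =>  a a A A A A   (applied A -> A A)
  Step 8: a a A A A A  =>  a a A A A A A   (applied A -> A A)
  Step 9: a a A A A A A  =>  a a a A A A A   (applied A -> a)
  Step 10: a a a A A A A  =>  a a a a A A A   (applied A -> a)
  Step 11: a a a a A A A  =>  a a a a A A A A   (applied A -> A A)
  Step 12: a a a a A A A A  =>  a a a a a A A A   (applied A -> a)
  Step 13: a a a a a A A A  =>  a a a a a a A A   (applied A -> a)
  Step 14: a a a a a a A A  =>  a a a a a a A A A   (applied A -> A A)
  Step 15: a a a a a a A A A  =>  a a a a a a A A A A   (applied A -> A A)
  Step 16: a a a a a a A A A A  =>  a a a a a a a A A A   (applied A -> a)
  Step 17: a a a a a a a A A A  =>  a a a a a a a a A A   (applied A -> a)
  Step 18: a a a a a a a a A A  =>  a a a a a a a a a A   (applied A -> a)
  Step 19: a a a a a a a a a A  =>  a a a a a a a a a A A   (applied A -> A A)
  Step 20: a a a a a a a a a A A  =>  a a a a a a a a a A A A   (applied A -> A A)
  Step 21: a a a a a a a a a A A A  =>  a a a a a a a a a a A A   (applied A -> a)
  Step 22: a a a a a a a a a a A A  =>  a a a a a a a a a a A A A   (applied A -> A A)
  Step 23: a a a a a a a a a a A A A  =>  a a a a a a a a a a A A A A   (applied A -> A A)
  Step 24: a a a a a a a a a a A A A A  =>  a a a a a a a a a a a A A A   (applied A -> a)
  Step 25: a a a a a a a a a a a A A A  =>  a a a a a a a a a a a a A A   (applied A -> a)
  Step 26: a a a a a a a a a a a a A A  =>  a a a a a a a a a a a a A A A   (applied A -> A A)
  Step 27: a a a a a a a a a a a a A A A  =>  a a a a a a a a a a a a A A A A   (applied A -> A A)
  Step 28: a a a a a a a a a a a a A A A A  =>  a a a a a a a a a a a a a A A A   (applied A -> a)
  Step 29: a a a a a a a a a a a a a A A A  =>  a a a a a a a a a a a a a a A A   (applied A -> a)
  Step 30: a a a a a a a a a a a a a a A A  =>  a a a a a a a a a a a a a a A A A   (applied A -> A A)
  Step 31: a a a a a a a a a a a a a a A A A  =>  a a a a a a a a a a a a a a a A A   (applied A -> a)
  Step 32: a a a a a a a a a a a a a a a A A  =>  a a a a a a a a a a a a a a a a A   (applied A -> a)
  Step 33: a a a a a a a a a a a a a a a a A  =>  a a a a a a a a a a a a a a a a a   (applied A -> a)
Final yield: a a a a a a a a a a a a a a a a a
Total rewrite steps: 33

33


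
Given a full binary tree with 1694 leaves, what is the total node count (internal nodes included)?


Leaf nodes (terminals): 1694
Internal nodes = n - 1 = 1694 - 1 = 1693
Total = leaves + internal = 1694 + 1693 = 3387

3387


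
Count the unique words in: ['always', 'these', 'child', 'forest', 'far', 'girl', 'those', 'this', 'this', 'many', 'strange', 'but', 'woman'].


Listing all tokens and tracking unique types:
  Token 1: 'always' -> NEW (unique so far: 1)
  Token 2: 'these' -> NEW (unique so far: 2)
  Token 3: 'child' -> NEW (unique so far: 3)
  Token 4: 'forest' -> NEW (unique so far: 4)
  Token 5: 'far' -> NEW (unique so far: 5)
  Token 6: 'girl' -> NEW (unique so far: 6)
  Token 7: 'those' -> NEW (unique so far: 7)
  Token 8: 'this' -> NEW (unique so far: 8)
  Token 9: 'this' -> duplicate (unique so far: 8)
  Token 10: 'many' -> NEW (unique so far: 9)
  Token 11: 'strange' -> NEW (unique so far: 10)
  Token 12: 'but' -> NEW (unique so far: 11)
  Token 13: 'woman' -> NEW (unique so far: 12)
Unique types: ('always', 'but', 'child', 'far', 'forest', 'girl', 'many', 'strange', 'these', 'this', 'those', 'woman')
Vocabulary size: 12

12


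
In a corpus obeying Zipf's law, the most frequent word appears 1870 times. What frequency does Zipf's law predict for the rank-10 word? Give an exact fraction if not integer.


Zipf's law: freq(rank) = f1 / rank
f1 = 1870, rank = 10
freq = 1870 / 10
= 187

187


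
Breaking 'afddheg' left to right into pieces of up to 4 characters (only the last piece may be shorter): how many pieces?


'afddheg' has 7 characters.
Chunking with max size 4:
  Chunk 1: 'afdd' (positions 0-3)
  Chunk 2: 'heg' (positions 4-6)
Total chunks: ceil(7 / 4) = 2

2


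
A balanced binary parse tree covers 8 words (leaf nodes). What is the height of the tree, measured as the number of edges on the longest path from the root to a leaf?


In a balanced binary tree with n leaves the deepest leaf is ceil(log2(n)) edges below the root.
log2(8) = 3.0000
ceil(3.0000) = 3
height (edges) = 3

3


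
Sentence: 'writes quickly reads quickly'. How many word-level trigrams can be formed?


Word trigrams from [4] words:
  Trigram 1: (writes quickly reads)
  Trigram 2: (quickly reads quickly)
Total word trigrams: 4 - 2 = 2

2


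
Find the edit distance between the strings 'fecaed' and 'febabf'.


Building DP table for s1='fecaed' (len 6) and s2='febabf' (len 6):
       f  e  b  a  b  f
    0  1  2  3  4  5  6
  f 1  0  1  2  3  4  5
  e 2  1  0  1  2  3  4
  c 3  2  1  1  2  3  4
  a 4  3  2  2  1  2  3
  e 5  4  3  3  2  2  3
  d 6  5  4  4  3  3  3
Edit distance = dp[6][6] = 3

3


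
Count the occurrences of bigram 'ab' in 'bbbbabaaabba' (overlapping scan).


Scanning 'bbbbabaaabba' for bigram 'ab':
  Position 0: 'bb' -> no
  Position 1: 'bb' -> no
  Position 2: 'bb' -> no
  Position 3: 'ba' -> no
  Position 4: 'ab' -> MATCH
  Position 5: 'ba' -> no
  Position 6: 'aa' -> no
  Position 7: 'aa' -> no
  Position 8: 'ab' -> MATCH
  Position 9: 'bb' -> no
  Position 10: 'ba' -> no
Total matches: 2

2


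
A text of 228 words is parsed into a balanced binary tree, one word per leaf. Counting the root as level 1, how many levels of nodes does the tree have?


In a balanced binary tree with n leaves the deepest leaf is ceil(log2(n)) edges below the root,
so counting node levels inclusive of root and leaves gives ceil(log2(n)) + 1 levels.
log2(228) = 7.8329
ceil(7.8329) = 8
levels = 8 + 1 = 9

9


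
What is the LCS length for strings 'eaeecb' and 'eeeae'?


DP table for LCS of 'eaeecb' and 'eeeae':
       e  e  e  a  e
    0  0  0  0  0  0
  e 0  1  1  1  1  1
  a 0  1  1  1  2  2
  e 0  1  2  2  2  3
  e 0  1  2  3  3  3
  c 0  1  2  3  3  3
  b 0  1  2  3  3  3
LCS: 'eae'
LCS length = 3

3


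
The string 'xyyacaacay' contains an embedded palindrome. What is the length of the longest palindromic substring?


Scanning 'xyyacaacay' for palindromic substrings.
Substring at positions 2-9: 'yacaacay'.
Check: reverse('yacaacay') = 'yacaacay' -> palindrome confirmed.
Neighbouring characters ('y' / '-') break symmetry, so it cannot extend further.
No longer palindromic substring exists; longest length = 8

8


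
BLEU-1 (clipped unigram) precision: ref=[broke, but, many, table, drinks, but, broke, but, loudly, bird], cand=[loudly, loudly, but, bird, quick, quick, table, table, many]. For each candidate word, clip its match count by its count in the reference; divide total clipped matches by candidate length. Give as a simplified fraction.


Reference word counts: {'bird': 1, 'broke': 2, 'but': 3, 'drinks': 1, 'loudly': 1, 'many': 1, 'table': 1}
Checking each candidate word (with clipping):
  'loudly' -> in reference (ref count 1, used 1/1) -> match (matches: 1)
  'loudly' -> ref count 1 already used up (1/1) -> clipped, no match (matches: 1)
  'but' -> in reference (ref count 3, used 1/3) -> match (matches: 2)
  'bird' -> in reference (ref count 1, used 1/1) -> match (matches: 3)
  'quick' -> not in reference -> no match (matches: 3)
  'quick' -> not in reference -> no match (matches: 3)
  'table' -> in reference (ref count 1, used 1/1) -> match (matches: 4)
  'table' -> ref count 1 already used up (1/1) -> clipped, no match (matches: 4)
  'many' -> in reference (ref count 1, used 1/1) -> match (matches: 5)
Clipped matches: 5, Candidate length: 9
Precision = 5/9

5/9


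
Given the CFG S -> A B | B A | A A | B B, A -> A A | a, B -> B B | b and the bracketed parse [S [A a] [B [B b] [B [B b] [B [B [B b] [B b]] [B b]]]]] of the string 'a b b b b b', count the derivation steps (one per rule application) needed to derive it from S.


Every bracketed nonterminal node [X ...] in the tree is produced by exactly one rule application.
Reading the tree off as a leftmost derivation:
  Step 1: S  =>  A B   (applied S -> A B)
  Step 2: A B  =>  a B   (applied A -> a)
  Step 3: a B  =>  a B B   (applied B -> B B)
  Step 4: a B B  =>  a b B   (applied B -> b)
  Step 5: a b B  =>  a b B B   (applied B -> B B)
  Step 6: a b B B  =>  a b b B   (applied B -> b)
  Step 7: a b b B  =>  a b b B B   (applied B -> B B)
  Step 8: a b b B B  =>  a b b B B B   (applied B -> B B)
  Step 9: a b b B B B  =>  a b b b B B   (applied B -> b)
  Step 10: a b b b B B  =>  a b b b b B   (applied B -> b)
  Step 11: a b b b b B  =>  a b b b b b   (applied B -> b)
Final yield: a b b b b b
Total rewrite steps: 11

11


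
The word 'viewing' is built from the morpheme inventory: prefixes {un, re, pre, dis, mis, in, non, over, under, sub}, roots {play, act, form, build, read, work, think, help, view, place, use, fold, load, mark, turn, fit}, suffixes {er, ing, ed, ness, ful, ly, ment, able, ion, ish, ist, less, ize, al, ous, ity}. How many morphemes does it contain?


Segmenting 'viewing' against the inventory:
  'view' -> root (morpheme 1)
  'ing' -> suffix (morpheme 2)
Total morphemes: 2

2


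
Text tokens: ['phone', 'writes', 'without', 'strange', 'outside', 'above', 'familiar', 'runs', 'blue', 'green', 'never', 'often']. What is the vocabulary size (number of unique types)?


Listing all tokens and tracking unique types:
  Token 1: 'phone' -> NEW (unique so far: 1)
  Token 2: 'writes' -> NEW (unique so far: 2)
  Token 3: 'without' -> NEW (unique so far: 3)
  Token 4: 'strange' -> NEW (unique so far: 4)
  Token 5: 'outside' -> NEW (unique so far: 5)
  Token 6: 'above' -> NEW (unique so far: 6)
  Token 7: 'familiar' -> NEW (unique so far: 7)
  Token 8: 'runs' -> NEW (unique so far: 8)
  Token 9: 'blue' -> NEW (unique so far: 9)
  Token 10: 'green' -> NEW (unique so far: 10)
  Token 11: 'never' -> NEW (unique so far: 11)
  Token 12: 'often' -> NEW (unique so far: 12)
Unique types: ('above', 'blue', 'familiar', 'green', 'never', 'often', 'outside', 'phone', 'runs', 'strange', 'without', 'writes')
Vocabulary size: 12

12


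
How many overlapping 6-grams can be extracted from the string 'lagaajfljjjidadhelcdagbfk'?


String 'lagaajfljjjidadhelcdagbfk' has length L = 25.
Number of overlapping n-grams = L - n + 1
Substituting: 25 - 6 + 1 = 20

20


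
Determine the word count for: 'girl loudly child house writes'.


Counting words by splitting on spaces:
  Word 1: 'girl'
  Word 2: 'loudly'
  Word 3: 'child'
  Word 4: 'house'
  Word 5: 'writes'
Total words: 5

5


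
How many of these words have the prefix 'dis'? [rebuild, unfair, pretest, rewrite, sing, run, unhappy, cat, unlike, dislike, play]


Checking each word for prefix 'dis':
  'rebuild' -> no (count: 0)
  'unfair' -> no (count: 0)
  'pretest' -> no (count: 0)
  'rewrite' -> no (count: 0)
  'sing' -> no (count: 0)
  'run' -> no (count: 0)
  'unhappy' -> no (count: 0)
  'cat' -> no (count: 0)
  'unlike' -> no (count: 0)
  'dislike' -> YES, starts with 'dis' (count: 1)
  'play' -> no (count: 1)
Total with prefix 'dis': 1

1


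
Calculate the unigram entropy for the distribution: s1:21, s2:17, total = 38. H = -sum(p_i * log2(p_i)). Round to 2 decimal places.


Computing entropy H = -sum(p_i * log2(p_i)):
  s1: p = 21/38 = 0.5526, -p*log2(p) = 0.4728
  s2: p = 17/38 = 0.4474, -p*log2(p) = 0.5192
H = sum of terms = 0.9920
Rounded to 2 decimals: 0.99

0.99


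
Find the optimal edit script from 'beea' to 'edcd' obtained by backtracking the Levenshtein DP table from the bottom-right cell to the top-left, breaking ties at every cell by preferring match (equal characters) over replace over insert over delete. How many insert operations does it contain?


Edit distance = 4. Backtracking from cell (4, 4) with preference match > replace > insert > delete,
then listing the resulting alignment 'beea' -> 'edcd' left to right:
  Step 1: replace b->e
  Step 2: replace e->d
  Step 3: replace e->c
  Step 4: replace a->d
Total insertions: 0

0


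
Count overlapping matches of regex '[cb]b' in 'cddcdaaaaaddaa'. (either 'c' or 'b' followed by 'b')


Pattern: [cb]b means either 'c' or 'b' followed by 'b'.
Scanning 'cddcdaaaaaddaa' position-by-position:
  Pos 0: window 'cd' -> no
  Pos 1: window 'dd' -> no
  Pos 2: window 'dc' -> no
  Pos 3: window 'cd' -> no
  Pos 4: window 'da' -> no
  Pos 5: window 'aa' -> no
  Pos 6: window 'aa' -> no
  Pos 7: window 'aa' -> no
  Pos 8: window 'aa' -> no
  Pos 9: window 'ad' -> no
  Pos 10: window 'dd' -> no
  Pos 11: window 'da' -> no
  Pos 12: window 'aa' -> no
  Pos 13: window 'a' -> no
Total matches: 0

0


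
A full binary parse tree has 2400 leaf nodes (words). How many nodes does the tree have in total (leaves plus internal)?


Leaf nodes (terminals): 2400
Internal nodes = n - 1 = 2400 - 1 = 2399
Total = leaves + internal = 2400 + 2399 = 4799

4799


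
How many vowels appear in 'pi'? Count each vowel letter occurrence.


Scanning each character of 'pi':
  Position 1: 'p' -> consonant (running count: 0)
  Position 2: 'i' -> vowel (running count: 1)
Total vowels: 1

1


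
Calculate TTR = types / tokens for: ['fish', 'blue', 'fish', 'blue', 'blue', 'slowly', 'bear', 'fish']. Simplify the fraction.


Tokens: 8
Unique types: ('bear', 'blue', 'fish', 'slowly') = 4
TTR = 4/8
Simplify: divide both by 4 -> 1/2
TTR = 1/2

1/2


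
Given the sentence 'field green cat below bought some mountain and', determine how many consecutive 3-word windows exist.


Word trigrams from [8] words:
  Trigram 1: (field green cat)
  Trigram 2: (green cat below)
  Trigram 3: (cat below bought)
  Trigram 4: (below bought some)
  Trigram 5: (bought some mountain)
  Trigram 6: (some mountain and)
Total word trigrams: 8 - 2 = 6

6


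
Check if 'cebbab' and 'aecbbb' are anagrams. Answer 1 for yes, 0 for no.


Sort characters of 'cebbab': 'abbbce'
Sort characters of 'aecbbb': 'abbbce'
Sorted forms match -> they ARE anagrams
Result: 1

1


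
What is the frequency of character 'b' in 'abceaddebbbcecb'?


Scanning 'abceaddebbbcecb' for 'b':
  Position 1: 'b' -> MATCH (count: 1)
  Position 8: 'b' -> MATCH (count: 2)
  Position 9: 'b' -> MATCH (count: 3)
  Position 10: 'b' -> MATCH (count: 4)
  Position 14: 'b' -> MATCH (count: 5)
Total occurrences of 'b': 5

5


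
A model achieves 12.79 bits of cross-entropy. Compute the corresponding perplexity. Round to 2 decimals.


Perplexity formula: PP = 2^H
H = 12.79
PP = 2^12.79
Decompose: 2^12.79 = 2^12 * 2^0.79
2^12 = 4096, 2^0.79 ~ 1.7290745
PP ~ 4096 * 1.7290745 = 7082.2891520
Rounded to 2 decimals: 7082.29

7082.29


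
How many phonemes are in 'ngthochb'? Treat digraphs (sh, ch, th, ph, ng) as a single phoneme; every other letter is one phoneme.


Parsing 'ngthochb' greedily, digraphs first:
  'ng' -> digraph (1 consonant phoneme) (phonemes so far: 1)
  'th' -> digraph (1 consonant phoneme) (phonemes so far: 2)
  'o' -> vowel phoneme (phonemes so far: 3)
  'ch' -> digraph (1 consonant phoneme) (phonemes so far: 4)
  'b' -> consonant phoneme (phonemes so far: 5)
Total phonemes: 5

5


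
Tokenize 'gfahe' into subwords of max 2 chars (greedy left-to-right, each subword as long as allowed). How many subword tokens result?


'gfahe' has 5 characters.
Chunking with max size 2:
  Chunk 1: 'gf' (positions 0-1)
  Chunk 2: 'ah' (positions 2-3)
  Chunk 3: 'e' (positions 4-4)
Total chunks: ceil(5 / 2) = 3

3


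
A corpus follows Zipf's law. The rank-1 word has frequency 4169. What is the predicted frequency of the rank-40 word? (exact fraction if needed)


Zipf's law: freq(rank) = f1 / rank
f1 = 4169, rank = 40
freq = 4169 / 40
GCD(4169, 40) = 1
Simplified: 4169/40

4169/40


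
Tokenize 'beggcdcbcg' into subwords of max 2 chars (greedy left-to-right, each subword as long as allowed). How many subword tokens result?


'beggcdcbcg' has 10 characters.
Chunking with max size 2:
  Chunk 1: 'be' (positions 0-1)
  Chunk 2: 'gg' (positions 2-3)
  Chunk 3: 'cd' (positions 4-5)
  Chunk 4: 'cb' (positions 6-7)
  Chunk 5: 'cg' (positions 8-9)
Total chunks: ceil(10 / 2) = 5

5


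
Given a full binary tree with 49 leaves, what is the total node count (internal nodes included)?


Leaf nodes (terminals): 49
Internal nodes = n - 1 = 49 - 1 = 48
Total = leaves + internal = 49 + 48 = 97

97


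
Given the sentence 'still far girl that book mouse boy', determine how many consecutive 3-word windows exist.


Word trigrams from [7] words:
  Trigram 1: (still far girl)
  Trigram 2: (far girl that)
  Trigram 3: (girl that book)
  Trigram 4: (that book mouse)
  Trigram 5: (book mouse boy)
Total word trigrams: 7 - 2 = 5

5


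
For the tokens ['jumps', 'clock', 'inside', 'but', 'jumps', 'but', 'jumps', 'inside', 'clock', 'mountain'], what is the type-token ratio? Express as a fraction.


Tokens: 10
Unique types: ('but', 'clock', 'inside', 'jumps', 'mountain') = 5
TTR = 5/10
Simplify: divide both by 5 -> 1/2
TTR = 1/2

1/2


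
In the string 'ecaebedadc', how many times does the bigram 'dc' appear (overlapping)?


Scanning 'ecaebedadc' for bigram 'dc':
  Position 0: 'ec' -> no
  Position 1: 'ca' -> no
  Position 2: 'ae' -> no
  Position 3: 'eb' -> no
  Position 4: 'be' -> no
  Position 5: 'ed' -> no
  Position 6: 'da' -> no
  Position 7: 'ad' -> no
  Position 8: 'dc' -> MATCH
Total matches: 1

1


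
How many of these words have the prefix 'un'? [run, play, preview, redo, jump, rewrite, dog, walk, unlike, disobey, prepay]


Checking each word for prefix 'un':
  'run' -> no (count: 0)
  'play' -> no (count: 0)
  'preview' -> no (count: 0)
  'redo' -> no (count: 0)
  'jump' -> no (count: 0)
  'rewrite' -> no (count: 0)
  'dog' -> no (count: 0)
  'walk' -> no (count: 0)
  'unlike' -> YES, starts with 'un' (count: 1)
  'disobey' -> no (count: 1)
  'prepay' -> no (count: 1)
Total with prefix 'un': 1

1


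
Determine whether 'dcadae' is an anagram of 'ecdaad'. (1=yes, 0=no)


Sort characters of 'dcadae': 'aacdde'
Sort characters of 'ecdaad': 'aacdde'
Sorted forms match -> they ARE anagrams
Result: 1

1


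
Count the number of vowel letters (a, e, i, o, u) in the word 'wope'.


Scanning each character of 'wope':
  Position 1: 'w' -> consonant (running count: 0)
  Position 2: 'o' -> vowel (running count: 1)
  Position 3: 'p' -> consonant (running count: 1)
  Position 4: 'e' -> vowel (running count: 2)
Total vowels: 2

2


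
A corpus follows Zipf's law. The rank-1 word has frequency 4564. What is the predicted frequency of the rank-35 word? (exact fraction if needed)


Zipf's law: freq(rank) = f1 / rank
f1 = 4564, rank = 35
freq = 4564 / 35
GCD(4564, 35) = 7
Simplified: 652/5

652/5


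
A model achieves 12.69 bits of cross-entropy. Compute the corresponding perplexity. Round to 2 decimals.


Perplexity formula: PP = 2^H
H = 12.69
PP = 2^12.69
Decompose: 2^12.69 = 2^12 * 2^0.69
2^12 = 4096, 2^0.69 ~ 1.6132835
PP ~ 4096 * 1.6132835 = 6608.0092160
Rounded to 2 decimals: 6608.01

6608.01


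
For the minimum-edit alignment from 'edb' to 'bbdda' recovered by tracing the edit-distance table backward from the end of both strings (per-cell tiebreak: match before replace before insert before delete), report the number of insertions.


Edit distance = 4. Backtracking from cell (3, 5) with preference match > replace > insert > delete,
then listing the resulting alignment 'edb' -> 'bbdda' left to right:
  Step 1: insert 'b' [insertion #1]
  Step 2: insert 'b' [insertion #2]
  Step 3: replace e->d
  Step 4: keep 'd'
  Step 5: replace b->a
Total insertions: 2

2


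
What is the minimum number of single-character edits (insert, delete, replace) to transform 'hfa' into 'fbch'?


Building DP table for s1='hfa' (len 3) and s2='fbch' (len 4):
       f  b  c  h
    0  1  2  3  4
  h 1  1  2  3  3
  f 2  1  2  3  4
  a 3  2  2  3  4
Edit distance = dp[3][4] = 4

4


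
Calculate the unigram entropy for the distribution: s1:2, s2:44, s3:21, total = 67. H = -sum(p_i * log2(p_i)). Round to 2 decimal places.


Computing entropy H = -sum(p_i * log2(p_i)):
  s1: p = 2/67 = 0.0299, -p*log2(p) = 0.1512
  s2: p = 44/67 = 0.6567, -p*log2(p) = 0.3984
  s3: p = 21/67 = 0.3134, -p*log2(p) = 0.5246
H = sum of terms = 1.0742
Rounded to 2 decimals: 1.07

1.07


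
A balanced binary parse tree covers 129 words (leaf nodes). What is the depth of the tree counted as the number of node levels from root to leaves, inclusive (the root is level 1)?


In a balanced binary tree with n leaves the deepest leaf is ceil(log2(n)) edges below the root,
so counting node levels inclusive of root and leaves gives ceil(log2(n)) + 1 levels.
log2(129) = 7.0112
ceil(7.0112) = 8
levels = 8 + 1 = 9

9


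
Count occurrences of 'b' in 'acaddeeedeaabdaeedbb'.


Scanning 'acaddeeedeaabdaeedbb' for 'b':
  Position 12: 'b' -> MATCH (count: 1)
  Position 18: 'b' -> MATCH (count: 2)
  Position 19: 'b' -> MATCH (count: 3)
Total occurrences of 'b': 3

3


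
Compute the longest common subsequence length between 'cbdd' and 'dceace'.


DP table for LCS of 'cbdd' and 'dceace':
       d  c  e  a  c  e
    0  0  0  0  0  0  0
  c 0  0  1  1  1  1  1
  b 0  0  1  1  1  1  1
  d 0  1  1  1  1  1  1
  d 0  1  1  1  1  1  1
LCS: 'c'
LCS length = 1

1


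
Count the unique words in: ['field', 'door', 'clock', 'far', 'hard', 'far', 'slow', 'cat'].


Listing all tokens and tracking unique types:
  Token 1: 'field' -> NEW (unique so far: 1)
  Token 2: 'door' -> NEW (unique so far: 2)
  Token 3: 'clock' -> NEW (unique so far: 3)
  Token 4: 'far' -> NEW (unique so far: 4)
  Token 5: 'hard' -> NEW (unique so far: 5)
  Token 6: 'far' -> duplicate (unique so far: 5)
  Token 7: 'slow' -> NEW (unique so far: 6)
  Token 8: 'cat' -> NEW (unique so far: 7)
Unique types: ('cat', 'clock', 'door', 'far', 'field', 'hard', 'slow')
Vocabulary size: 7

7


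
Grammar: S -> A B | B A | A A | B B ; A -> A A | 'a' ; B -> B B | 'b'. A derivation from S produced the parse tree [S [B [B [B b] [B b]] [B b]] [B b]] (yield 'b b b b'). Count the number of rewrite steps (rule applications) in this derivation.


Every bracketed nonterminal node [X ...] in the tree is produced by exactly one rule application.
Reading the tree off as a leftmost derivation:
  Step 1: S  =>  B B   (applied S -> B B)
  Step 2: B B  =>  B B B   (applied B -> B B)
  Step 3: B B B  =>  B B B B   (applied B -> B B)
  Step 4: B B B B  =>  b B B B   (applied B -> b)
  Step 5: b B B B  =>  b b B B   (applied B -> b)
  Step 6: b b B B  =>  b b b B   (applied B -> b)
  Step 7: b b b B  =>  b b b b   (applied B -> b)
Final yield: b b b b
Total rewrite steps: 7

7


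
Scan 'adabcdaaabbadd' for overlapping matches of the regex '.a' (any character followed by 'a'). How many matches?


Pattern: .a means any character followed by 'a'.
Scanning 'adabcdaaabbadd' position-by-position:
  Pos 0: window 'ad' -> no
  Pos 1: window 'da' -> MATCH
  Pos 2: window 'ab' -> no
  Pos 3: window 'bc' -> no
  Pos 4: window 'cd' -> no
  Pos 5: window 'da' -> MATCH
  Pos 6: window 'aa' -> MATCH
  Pos 7: window 'aa' -> MATCH
  Pos 8: window 'ab' -> no
  Pos 9: window 'bb' -> no
  Pos 10: window 'ba' -> MATCH
  Pos 11: window 'ad' -> no
  Pos 12: window 'dd' -> no
  Pos 13: window 'd' -> no
Total matches: 5

5


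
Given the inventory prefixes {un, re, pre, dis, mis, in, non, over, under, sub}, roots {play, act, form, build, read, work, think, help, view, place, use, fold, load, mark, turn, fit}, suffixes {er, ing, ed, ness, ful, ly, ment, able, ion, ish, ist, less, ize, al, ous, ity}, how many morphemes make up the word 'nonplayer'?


Segmenting 'nonplayer' against the inventory:
  'non' -> prefix (morpheme 1)
  'play' -> root (morpheme 2)
  'er' -> suffix (morpheme 3)
Total morphemes: 3

3


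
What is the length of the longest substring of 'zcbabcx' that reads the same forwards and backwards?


Scanning 'zcbabcx' for palindromic substrings.
Substring at positions 1-5: 'cbabc'.
Check: reverse('cbabc') = 'cbabc' -> palindrome confirmed.
Neighbouring characters ('z' / 'x') break symmetry, so it cannot extend further.
No longer palindromic substring exists; longest length = 5

5


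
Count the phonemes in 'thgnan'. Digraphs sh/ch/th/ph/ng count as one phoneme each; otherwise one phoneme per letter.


Parsing 'thgnan' greedily, digraphs first:
  'th' -> digraph (1 consonant phoneme) (phonemes so far: 1)
  'g' -> consonant phoneme (phonemes so far: 2)
  'n' -> consonant phoneme (phonemes so far: 3)
  'a' -> vowel phoneme (phonemes so far: 4)
  'n' -> consonant phoneme (phonemes so far: 5)
Total phonemes: 5

5


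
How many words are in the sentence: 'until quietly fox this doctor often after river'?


Counting words by splitting on spaces:
  Word 1: 'until'
  Word 2: 'quietly'
  Word 3: 'fox'
  Word 4: 'this'
  Word 5: 'doctor'
  Word 6: 'often'
  Word 7: 'after'
  Word 8: 'river'
Total words: 8

8


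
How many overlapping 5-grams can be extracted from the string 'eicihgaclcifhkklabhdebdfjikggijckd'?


String 'eicihgaclcifhkklabhdebdfjikggijckd' has length L = 34.
Number of overlapping n-grams = L - n + 1
Substituting: 34 - 5 + 1 = 30

30


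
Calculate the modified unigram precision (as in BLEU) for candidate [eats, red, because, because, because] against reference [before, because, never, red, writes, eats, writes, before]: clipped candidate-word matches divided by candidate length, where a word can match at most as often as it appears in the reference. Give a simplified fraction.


Reference word counts: {'because': 1, 'before': 2, 'eats': 1, 'never': 1, 'red': 1, 'writes': 2}
Checking each candidate word (with clipping):
  'eats' -> in reference (ref count 1, used 1/1) -> match (matches: 1)
  'red' -> in reference (ref count 1, used 1/1) -> match (matches: 2)
  'because' -> in reference (ref count 1, used 1/1) -> match (matches: 3)
  'because' -> ref count 1 already used up (1/1) -> clipped, no match (matches: 3)
  'because' -> ref count 1 already used up (1/1) -> clipped, no match (matches: 3)
Clipped matches: 3, Candidate length: 5
Precision = 3/5

3/5


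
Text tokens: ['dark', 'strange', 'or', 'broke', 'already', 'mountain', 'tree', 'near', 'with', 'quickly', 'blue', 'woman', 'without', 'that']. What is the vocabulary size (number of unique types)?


Listing all tokens and tracking unique types:
  Token 1: 'dark' -> NEW (unique so far: 1)
  Token 2: 'strange' -> NEW (unique so far: 2)
  Token 3: 'or' -> NEW (unique so far: 3)
  Token 4: 'broke' -> NEW (unique so far: 4)
  Token 5: 'already' -> NEW (unique so far: 5)
  Token 6: 'mountain' -> NEW (unique so far: 6)
  Token 7: 'tree' -> NEW (unique so far: 7)
  Token 8: 'near' -> NEW (unique so far: 8)
  Token 9: 'with' -> NEW (unique so far: 9)
  Token 10: 'quickly' -> NEW (unique so far: 10)
  Token 11: 'blue' -> NEW (unique so far: 11)
  Token 12: 'woman' -> NEW (unique so far: 12)
  Token 13: 'without' -> NEW (unique so far: 13)
  Token 14: 'that' -> NEW (unique so far: 14)
Unique types: ('already', 'blue', 'broke', 'dark', 'mountain', 'near', 'or', 'quickly', 'strange', 'that', 'tree', 'with', 'without', 'woman')
Vocabulary size: 14

14
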